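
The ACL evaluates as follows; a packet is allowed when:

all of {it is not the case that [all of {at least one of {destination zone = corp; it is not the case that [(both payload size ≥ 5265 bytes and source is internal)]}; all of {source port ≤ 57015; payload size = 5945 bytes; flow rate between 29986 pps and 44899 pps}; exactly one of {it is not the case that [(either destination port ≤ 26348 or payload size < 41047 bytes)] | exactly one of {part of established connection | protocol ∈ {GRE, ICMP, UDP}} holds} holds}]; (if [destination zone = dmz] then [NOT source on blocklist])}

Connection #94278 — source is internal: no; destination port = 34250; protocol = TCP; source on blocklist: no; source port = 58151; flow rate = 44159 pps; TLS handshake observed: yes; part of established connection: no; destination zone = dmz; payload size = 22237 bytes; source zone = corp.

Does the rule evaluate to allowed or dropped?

Atomic conditions:
  destination zone = corp: dmz == corp is false
  payload size ≥ 5265 bytes: 22237 ≥ 5265 is true
  source is internal: no → false
  source port ≤ 57015: 58151 ≤ 57015 is false
  payload size = 5945 bytes: 22237 == 5945 is false
  flow rate between 29986 pps and 44899 pps: 44159 in [29986, 44899] is true
  destination port ≤ 26348: 34250 ≤ 26348 is false
  payload size < 41047 bytes: 22237 < 41047 is true
  part of established connection: no → false
  protocol ∈ {GRE, ICMP, UDP}: TCP is not in the set → false
  destination zone = dmz: dmz == dmz is true
  NOT source on blocklist: no → true
Combine:
[1.1.1.2.1] true AND false = false
[1.1.1.2] NOT false = true
[1.1.1] false OR true = true
[1.1.2] false AND false AND true = false
[1.1.3.1.1] false OR true = true
[1.1.3.1] NOT true = false
[1.1.3.2] exactly-one(false, false) = false
[1.1.3] exactly-one(false, false) = false
[1.1] true AND false AND false = false
[1] NOT false = true
[2] true → true = true
[root] true AND true = true
Overall: true → allowed

Allowed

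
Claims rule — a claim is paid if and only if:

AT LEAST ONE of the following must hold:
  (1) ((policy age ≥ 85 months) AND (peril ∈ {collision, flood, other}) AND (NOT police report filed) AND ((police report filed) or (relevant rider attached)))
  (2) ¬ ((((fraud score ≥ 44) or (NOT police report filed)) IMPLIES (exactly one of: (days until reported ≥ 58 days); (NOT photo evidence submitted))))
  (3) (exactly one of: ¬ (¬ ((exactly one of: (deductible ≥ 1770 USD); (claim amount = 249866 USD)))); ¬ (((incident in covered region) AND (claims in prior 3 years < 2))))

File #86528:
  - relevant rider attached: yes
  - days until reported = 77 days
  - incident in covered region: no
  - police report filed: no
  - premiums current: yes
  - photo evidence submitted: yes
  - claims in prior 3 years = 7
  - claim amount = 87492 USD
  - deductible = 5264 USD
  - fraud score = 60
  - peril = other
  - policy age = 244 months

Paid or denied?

Atomic conditions:
  policy age ≥ 85 months: 244 ≥ 85 is true
  peril ∈ {collision, flood, other}: other is in the set → true
  NOT police report filed: no → true
  police report filed: no → false
  relevant rider attached: yes → true
  fraud score ≥ 44: 60 ≥ 44 is true
  days until reported ≥ 58 days: 77 ≥ 58 is true
  NOT photo evidence submitted: yes → false
  deductible ≥ 1770 USD: 5264 ≥ 1770 is true
  claim amount = 249866 USD: 87492 == 249866 is false
  incident in covered region: no → false
  claims in prior 3 years < 2: 7 < 2 is false
Combine:
[1.4] false OR true = true
[1] true AND true AND true AND true = true
[2.1.1] true OR true = true
[2.1.2] exactly-one(true, false) = true
[2.1] true → true = true
[2] NOT true = false
[3.1.1.1] exactly-one(true, false) = true
[3.1.1] NOT true = false
[3.1] NOT false = true
[3.2.1] false AND false = false
[3.2] NOT false = true
[3] exactly-one(true, true) = false
[root] true OR false OR false = true
Overall: true → paid

Paid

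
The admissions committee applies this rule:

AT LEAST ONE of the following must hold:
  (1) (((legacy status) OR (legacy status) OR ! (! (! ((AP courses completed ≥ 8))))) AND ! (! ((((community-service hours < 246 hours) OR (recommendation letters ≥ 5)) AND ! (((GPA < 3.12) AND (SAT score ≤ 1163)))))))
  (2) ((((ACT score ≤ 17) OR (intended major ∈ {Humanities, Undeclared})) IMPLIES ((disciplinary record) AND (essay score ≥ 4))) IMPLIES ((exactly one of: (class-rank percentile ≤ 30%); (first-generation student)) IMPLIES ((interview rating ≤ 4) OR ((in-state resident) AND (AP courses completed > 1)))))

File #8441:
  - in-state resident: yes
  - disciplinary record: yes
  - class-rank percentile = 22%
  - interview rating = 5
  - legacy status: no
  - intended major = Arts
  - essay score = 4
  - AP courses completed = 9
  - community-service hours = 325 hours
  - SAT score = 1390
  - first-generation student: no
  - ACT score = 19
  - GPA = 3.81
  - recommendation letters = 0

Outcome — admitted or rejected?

Admitted

Atomic conditions:
  legacy status: no → false
  AP courses completed ≥ 8: 9 ≥ 8 is true
  community-service hours < 246 hours: 325 < 246 is false
  recommendation letters ≥ 5: 0 ≥ 5 is false
  GPA < 3.12: 3.81 < 3.12 is false
  SAT score ≤ 1163: 1390 ≤ 1163 is false
  ACT score ≤ 17: 19 ≤ 17 is false
  intended major ∈ {Humanities, Undeclared}: Arts is not in the set → false
  disciplinary record: yes → true
  essay score ≥ 4: 4 ≥ 4 is true
  class-rank percentile ≤ 30%: 22 ≤ 30 is true
  first-generation student: no → false
  interview rating ≤ 4: 5 ≤ 4 is false
  in-state resident: yes → true
  AP courses completed > 1: 9 > 1 is true
Combine:
[1.1.3.1.1] NOT true = false
[1.1.3.1] NOT false = true
[1.1.3] NOT true = false
[1.1] false OR false OR false = false
[1.2.1.1.1] false OR false = false
[1.2.1.1.2.1] false AND false = false
[1.2.1.1.2] NOT false = true
[1.2.1.1] false AND true = false
[1.2.1] NOT false = true
[1.2] NOT true = false
[1] false AND false = false
[2.1.1] false OR false = false
[2.1.2] true AND true = true
[2.1] false → true (antecedent false ⇒ implication holds) = true
[2.2.1] exactly-one(true, false) = true
[2.2.2.2] true AND true = true
[2.2.2] false OR true = true
[2.2] true → true = true
[2] true → true = true
[root] false OR true = true
Overall: true → admitted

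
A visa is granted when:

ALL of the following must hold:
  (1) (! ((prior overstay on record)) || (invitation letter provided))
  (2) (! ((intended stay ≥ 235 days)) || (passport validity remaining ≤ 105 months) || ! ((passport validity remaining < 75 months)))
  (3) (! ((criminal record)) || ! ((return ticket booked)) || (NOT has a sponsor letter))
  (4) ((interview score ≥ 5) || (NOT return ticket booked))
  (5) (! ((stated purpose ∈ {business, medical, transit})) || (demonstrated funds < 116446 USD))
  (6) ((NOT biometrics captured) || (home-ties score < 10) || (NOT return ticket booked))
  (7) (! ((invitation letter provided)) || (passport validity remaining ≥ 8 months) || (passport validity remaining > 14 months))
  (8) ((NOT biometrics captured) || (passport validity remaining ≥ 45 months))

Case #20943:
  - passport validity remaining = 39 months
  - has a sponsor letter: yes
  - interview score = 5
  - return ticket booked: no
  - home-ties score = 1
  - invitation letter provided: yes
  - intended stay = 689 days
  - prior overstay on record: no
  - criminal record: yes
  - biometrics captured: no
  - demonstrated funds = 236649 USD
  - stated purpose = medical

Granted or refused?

Refused

Atomic conditions:
  prior overstay on record: no → false
  invitation letter provided: yes → true
  intended stay ≥ 235 days: 689 ≥ 235 is true
  passport validity remaining ≤ 105 months: 39 ≤ 105 is true
  passport validity remaining < 75 months: 39 < 75 is true
  criminal record: yes → true
  return ticket booked: no → false
  NOT has a sponsor letter: yes → false
  interview score ≥ 5: 5 ≥ 5 is true
  NOT return ticket booked: no → true
  stated purpose ∈ {business, medical, transit}: medical is in the set → true
  demonstrated funds < 116446 USD: 236649 < 116446 is false
  NOT biometrics captured: no → true
  home-ties score < 10: 1 < 10 is true
  passport validity remaining ≥ 8 months: 39 ≥ 8 is true
  passport validity remaining > 14 months: 39 > 14 is true
  passport validity remaining ≥ 45 months: 39 ≥ 45 is false
Combine:
[1.1] NOT false = true
[1] true OR true = true
[2.1] NOT true = false
[2.3] NOT true = false
[2] false OR true OR false = true
[3.1] NOT true = false
[3.2] NOT false = true
[3] false OR true OR false = true
[4] true OR true = true
[5.1] NOT true = false
[5] false OR false = false
[6] true OR true OR true = true
[7.1] NOT true = false
[7] false OR true OR true = true
[8] true OR false = true
[root] true AND true AND true AND true AND false AND true AND true AND true = false
Overall: false → refused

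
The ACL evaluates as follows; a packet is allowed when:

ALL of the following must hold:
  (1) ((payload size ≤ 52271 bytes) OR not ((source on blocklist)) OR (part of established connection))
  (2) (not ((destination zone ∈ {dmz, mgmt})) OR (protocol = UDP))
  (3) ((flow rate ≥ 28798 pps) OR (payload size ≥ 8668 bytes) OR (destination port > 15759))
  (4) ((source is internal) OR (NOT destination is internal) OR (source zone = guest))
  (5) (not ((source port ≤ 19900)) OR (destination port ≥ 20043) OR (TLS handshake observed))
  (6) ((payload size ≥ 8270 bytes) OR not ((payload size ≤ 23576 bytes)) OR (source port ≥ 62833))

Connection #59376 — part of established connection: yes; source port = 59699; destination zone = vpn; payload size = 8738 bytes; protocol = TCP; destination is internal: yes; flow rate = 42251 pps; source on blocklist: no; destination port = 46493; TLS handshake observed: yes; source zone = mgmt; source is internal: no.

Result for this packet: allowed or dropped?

Dropped

Atomic conditions:
  payload size ≤ 52271 bytes: 8738 ≤ 52271 is true
  source on blocklist: no → false
  part of established connection: yes → true
  destination zone ∈ {dmz, mgmt}: vpn is not in the set → false
  protocol = UDP: TCP == UDP is false
  flow rate ≥ 28798 pps: 42251 ≥ 28798 is true
  payload size ≥ 8668 bytes: 8738 ≥ 8668 is true
  destination port > 15759: 46493 > 15759 is true
  source is internal: no → false
  NOT destination is internal: yes → false
  source zone = guest: mgmt == guest is false
  source port ≤ 19900: 59699 ≤ 19900 is false
  destination port ≥ 20043: 46493 ≥ 20043 is true
  TLS handshake observed: yes → true
  payload size ≥ 8270 bytes: 8738 ≥ 8270 is true
  payload size ≤ 23576 bytes: 8738 ≤ 23576 is true
  source port ≥ 62833: 59699 ≥ 62833 is false
Combine:
[1.2] NOT false = true
[1] true OR true OR true = true
[2.1] NOT false = true
[2] true OR false = true
[3] true OR true OR true = true
[4] false OR false OR false = false
[5.1] NOT false = true
[5] true OR true OR true = true
[6.2] NOT true = false
[6] true OR false OR false = true
[root] true AND true AND true AND false AND true AND true = false
Overall: false → dropped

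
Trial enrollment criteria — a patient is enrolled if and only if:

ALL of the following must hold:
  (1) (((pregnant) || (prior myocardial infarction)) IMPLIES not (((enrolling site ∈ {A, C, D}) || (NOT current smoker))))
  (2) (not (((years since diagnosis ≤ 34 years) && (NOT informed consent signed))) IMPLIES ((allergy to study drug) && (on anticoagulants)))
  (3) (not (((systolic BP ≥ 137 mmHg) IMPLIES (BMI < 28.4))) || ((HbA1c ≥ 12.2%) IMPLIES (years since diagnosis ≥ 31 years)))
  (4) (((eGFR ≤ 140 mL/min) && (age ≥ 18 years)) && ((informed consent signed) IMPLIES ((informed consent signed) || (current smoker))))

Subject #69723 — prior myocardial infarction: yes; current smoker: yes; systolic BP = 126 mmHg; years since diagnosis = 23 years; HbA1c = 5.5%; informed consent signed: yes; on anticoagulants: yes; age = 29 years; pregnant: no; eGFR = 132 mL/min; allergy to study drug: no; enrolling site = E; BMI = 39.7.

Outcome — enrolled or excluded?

Excluded

Atomic conditions:
  pregnant: no → false
  prior myocardial infarction: yes → true
  enrolling site ∈ {A, C, D}: E is not in the set → false
  NOT current smoker: yes → false
  years since diagnosis ≤ 34 years: 23 ≤ 34 is true
  NOT informed consent signed: yes → false
  allergy to study drug: no → false
  on anticoagulants: yes → true
  systolic BP ≥ 137 mmHg: 126 ≥ 137 is false
  BMI < 28.4: 39.7 < 28.4 is false
  HbA1c ≥ 12.2%: 5.5 ≥ 12.2 is false
  years since diagnosis ≥ 31 years: 23 ≥ 31 is false
  eGFR ≤ 140 mL/min: 132 ≤ 140 is true
  age ≥ 18 years: 29 ≥ 18 is true
  informed consent signed: yes → true
  current smoker: yes → true
Combine:
[1.1] false OR true = true
[1.2.1] false OR false = false
[1.2] NOT false = true
[1] true → true = true
[2.1.1] true AND false = false
[2.1] NOT false = true
[2.2] false AND true = false
[2] true → false = false
[3.1.1] false → false (antecedent false ⇒ implication holds) = true
[3.1] NOT true = false
[3.2] false → false (antecedent false ⇒ implication holds) = true
[3] false OR true = true
[4.1] true AND true = true
[4.2.2] true OR true = true
[4.2] true → true = true
[4] true AND true = true
[root] true AND false AND true AND true = false
Overall: false → excluded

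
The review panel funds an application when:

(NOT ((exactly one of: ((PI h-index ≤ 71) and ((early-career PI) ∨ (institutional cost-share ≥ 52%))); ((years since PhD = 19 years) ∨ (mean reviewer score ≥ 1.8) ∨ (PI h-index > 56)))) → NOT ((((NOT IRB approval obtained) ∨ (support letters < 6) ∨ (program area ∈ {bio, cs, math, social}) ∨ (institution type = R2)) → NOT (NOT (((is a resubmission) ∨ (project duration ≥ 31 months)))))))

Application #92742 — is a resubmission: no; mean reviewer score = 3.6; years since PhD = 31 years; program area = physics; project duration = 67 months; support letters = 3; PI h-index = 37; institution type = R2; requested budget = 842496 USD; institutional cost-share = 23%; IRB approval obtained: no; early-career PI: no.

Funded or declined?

Funded

Atomic conditions:
  PI h-index ≤ 71: 37 ≤ 71 is true
  early-career PI: no → false
  institutional cost-share ≥ 52%: 23 ≥ 52 is false
  years since PhD = 19 years: 31 == 19 is false
  mean reviewer score ≥ 1.8: 3.6 ≥ 1.8 is true
  PI h-index > 56: 37 > 56 is false
  NOT IRB approval obtained: no → true
  support letters < 6: 3 < 6 is true
  program area ∈ {bio, cs, math, social}: physics is not in the set → false
  institution type = R2: R2 == R2 is true
  is a resubmission: no → false
  project duration ≥ 31 months: 67 ≥ 31 is true
Combine:
[1.1.1.2] false OR false = false
[1.1.1] true AND false = false
[1.1.2] false OR true OR false = true
[1.1] exactly-one(false, true) = true
[1] NOT true = false
[2.1.1] true OR true OR false OR true = true
[2.1.2.1.1] false OR true = true
[2.1.2.1] NOT true = false
[2.1.2] NOT false = true
[2.1] true → true = true
[2] NOT true = false
[root] false → false (antecedent false ⇒ implication holds) = true
Overall: true → funded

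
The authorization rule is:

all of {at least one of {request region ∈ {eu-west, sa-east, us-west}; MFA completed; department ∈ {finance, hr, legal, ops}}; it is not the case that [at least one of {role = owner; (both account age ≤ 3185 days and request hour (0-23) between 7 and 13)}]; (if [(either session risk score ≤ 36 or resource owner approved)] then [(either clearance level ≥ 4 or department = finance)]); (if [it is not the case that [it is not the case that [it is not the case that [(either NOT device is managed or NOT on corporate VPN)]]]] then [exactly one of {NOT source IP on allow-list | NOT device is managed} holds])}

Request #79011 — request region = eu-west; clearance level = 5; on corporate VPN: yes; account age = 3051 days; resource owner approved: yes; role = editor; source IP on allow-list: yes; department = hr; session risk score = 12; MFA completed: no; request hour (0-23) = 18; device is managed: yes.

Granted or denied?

Denied

Atomic conditions:
  request region ∈ {eu-west, sa-east, us-west}: eu-west is in the set → true
  MFA completed: no → false
  department ∈ {finance, hr, legal, ops}: hr is in the set → true
  role = owner: editor == owner is false
  account age ≤ 3185 days: 3051 ≤ 3185 is true
  request hour (0-23) between 7 and 13: 18 in [7, 13] is false
  session risk score ≤ 36: 12 ≤ 36 is true
  resource owner approved: yes → true
  clearance level ≥ 4: 5 ≥ 4 is true
  department = finance: hr == finance is false
  NOT device is managed: yes → false
  NOT on corporate VPN: yes → false
  NOT source IP on allow-list: yes → false
Combine:
[1] true OR false OR true = true
[2.1.2] true AND false = false
[2.1] false OR false = false
[2] NOT false = true
[3.1] true OR true = true
[3.2] true OR false = true
[3] true → true = true
[4.1.1.1.1] false OR false = false
[4.1.1.1] NOT false = true
[4.1.1] NOT true = false
[4.1] NOT false = true
[4.2] exactly-one(false, false) = false
[4] true → false = false
[root] true AND true AND true AND false = false
Overall: false → denied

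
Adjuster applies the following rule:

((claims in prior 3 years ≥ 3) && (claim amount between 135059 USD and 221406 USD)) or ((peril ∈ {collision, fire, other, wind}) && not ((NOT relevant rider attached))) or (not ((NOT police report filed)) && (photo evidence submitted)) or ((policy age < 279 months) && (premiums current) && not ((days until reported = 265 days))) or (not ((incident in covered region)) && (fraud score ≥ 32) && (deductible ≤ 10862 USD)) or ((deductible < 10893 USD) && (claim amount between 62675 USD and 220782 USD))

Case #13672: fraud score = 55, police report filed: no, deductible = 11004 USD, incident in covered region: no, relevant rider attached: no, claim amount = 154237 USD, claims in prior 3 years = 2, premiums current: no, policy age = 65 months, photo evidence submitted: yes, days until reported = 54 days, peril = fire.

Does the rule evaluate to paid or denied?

Atomic conditions:
  claims in prior 3 years ≥ 3: 2 ≥ 3 is false
  claim amount between 135059 USD and 221406 USD: 154237 in [135059, 221406] is true
  peril ∈ {collision, fire, other, wind}: fire is in the set → true
  NOT relevant rider attached: no → true
  NOT police report filed: no → true
  photo evidence submitted: yes → true
  policy age < 279 months: 65 < 279 is true
  premiums current: no → false
  days until reported = 265 days: 54 == 265 is false
  incident in covered region: no → false
  fraud score ≥ 32: 55 ≥ 32 is true
  deductible ≤ 10862 USD: 11004 ≤ 10862 is false
  deductible < 10893 USD: 11004 < 10893 is false
  claim amount between 62675 USD and 220782 USD: 154237 in [62675, 220782] is true
Combine:
[1] false AND true = false
[2.2] NOT true = false
[2] true AND false = false
[3.1] NOT true = false
[3] false AND true = false
[4.3] NOT false = true
[4] true AND false AND true = false
[5.1] NOT false = true
[5] true AND true AND false = false
[6] false AND true = false
[root] false OR false OR false OR false OR false OR false = false
Overall: false → denied

Denied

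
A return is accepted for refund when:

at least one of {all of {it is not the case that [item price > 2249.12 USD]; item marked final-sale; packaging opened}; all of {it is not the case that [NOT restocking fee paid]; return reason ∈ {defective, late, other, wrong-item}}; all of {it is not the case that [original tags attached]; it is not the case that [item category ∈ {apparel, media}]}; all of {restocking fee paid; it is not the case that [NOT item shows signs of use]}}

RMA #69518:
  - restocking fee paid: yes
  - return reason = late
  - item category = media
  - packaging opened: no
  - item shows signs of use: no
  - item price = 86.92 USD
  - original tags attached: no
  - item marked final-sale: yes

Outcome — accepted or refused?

Accepted

Atomic conditions:
  item price > 2249.12 USD: 86.92 > 2249.12 is false
  item marked final-sale: yes → true
  packaging opened: no → false
  NOT restocking fee paid: yes → false
  return reason ∈ {defective, late, other, wrong-item}: late is in the set → true
  original tags attached: no → false
  item category ∈ {apparel, media}: media is in the set → true
  restocking fee paid: yes → true
  NOT item shows signs of use: no → true
Combine:
[1.1] NOT false = true
[1] true AND true AND false = false
[2.1] NOT false = true
[2] true AND true = true
[3.1] NOT false = true
[3.2] NOT true = false
[3] true AND false = false
[4.2] NOT true = false
[4] true AND false = false
[root] false OR true OR false OR false = true
Overall: true → accepted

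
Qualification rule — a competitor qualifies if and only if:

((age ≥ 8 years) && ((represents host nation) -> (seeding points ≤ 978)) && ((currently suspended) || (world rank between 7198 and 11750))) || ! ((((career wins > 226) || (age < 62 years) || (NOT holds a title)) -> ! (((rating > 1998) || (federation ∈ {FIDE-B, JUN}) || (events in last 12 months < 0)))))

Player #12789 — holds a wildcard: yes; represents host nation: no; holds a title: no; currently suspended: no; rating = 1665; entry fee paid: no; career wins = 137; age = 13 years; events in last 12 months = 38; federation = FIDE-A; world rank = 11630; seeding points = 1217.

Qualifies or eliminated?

Qualifies

Atomic conditions:
  age ≥ 8 years: 13 ≥ 8 is true
  represents host nation: no → false
  seeding points ≤ 978: 1217 ≤ 978 is false
  currently suspended: no → false
  world rank between 7198 and 11750: 11630 in [7198, 11750] is true
  career wins > 226: 137 > 226 is false
  age < 62 years: 13 < 62 is true
  NOT holds a title: no → true
  rating > 1998: 1665 > 1998 is false
  federation ∈ {FIDE-B, JUN}: FIDE-A is not in the set → false
  events in last 12 months < 0: 38 < 0 is false
Combine:
[1.2] false → false (antecedent false ⇒ implication holds) = true
[1.3] false OR true = true
[1] true AND true AND true = true
[2.1.1] false OR true OR true = true
[2.1.2.1] false OR false OR false = false
[2.1.2] NOT false = true
[2.1] true → true = true
[2] NOT true = false
[root] true OR false = true
Overall: true → qualifies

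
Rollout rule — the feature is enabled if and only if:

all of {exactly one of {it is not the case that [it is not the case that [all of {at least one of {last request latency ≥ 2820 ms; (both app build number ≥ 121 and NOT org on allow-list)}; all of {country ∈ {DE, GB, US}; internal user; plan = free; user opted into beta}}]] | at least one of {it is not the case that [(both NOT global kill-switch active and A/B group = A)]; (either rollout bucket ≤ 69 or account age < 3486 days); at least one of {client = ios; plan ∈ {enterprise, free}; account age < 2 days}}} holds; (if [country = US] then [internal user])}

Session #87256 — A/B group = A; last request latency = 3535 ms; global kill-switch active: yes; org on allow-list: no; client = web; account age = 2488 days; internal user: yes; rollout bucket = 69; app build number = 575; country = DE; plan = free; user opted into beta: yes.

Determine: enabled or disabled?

Disabled

Atomic conditions:
  last request latency ≥ 2820 ms: 3535 ≥ 2820 is true
  app build number ≥ 121: 575 ≥ 121 is true
  NOT org on allow-list: no → true
  country ∈ {DE, GB, US}: DE is in the set → true
  internal user: yes → true
  plan = free: free == free is true
  user opted into beta: yes → true
  NOT global kill-switch active: yes → false
  A/B group = A: A == A is true
  rollout bucket ≤ 69: 69 ≤ 69 is true
  account age < 3486 days: 2488 < 3486 is true
  client = ios: web == ios is false
  plan ∈ {enterprise, free}: free is in the set → true
  account age < 2 days: 2488 < 2 is false
  country = US: DE == US is false
Combine:
[1.1.1.1.1.2] true AND true = true
[1.1.1.1.1] true OR true = true
[1.1.1.1.2] true AND true AND true AND true = true
[1.1.1.1] true AND true = true
[1.1.1] NOT true = false
[1.1] NOT false = true
[1.2.1.1] false AND true = false
[1.2.1] NOT false = true
[1.2.2] true OR true = true
[1.2.3] false OR true OR false = true
[1.2] true OR true OR true = true
[1] exactly-one(true, true) = false
[2] false → true (antecedent false ⇒ implication holds) = true
[root] false AND true = false
Overall: false → disabled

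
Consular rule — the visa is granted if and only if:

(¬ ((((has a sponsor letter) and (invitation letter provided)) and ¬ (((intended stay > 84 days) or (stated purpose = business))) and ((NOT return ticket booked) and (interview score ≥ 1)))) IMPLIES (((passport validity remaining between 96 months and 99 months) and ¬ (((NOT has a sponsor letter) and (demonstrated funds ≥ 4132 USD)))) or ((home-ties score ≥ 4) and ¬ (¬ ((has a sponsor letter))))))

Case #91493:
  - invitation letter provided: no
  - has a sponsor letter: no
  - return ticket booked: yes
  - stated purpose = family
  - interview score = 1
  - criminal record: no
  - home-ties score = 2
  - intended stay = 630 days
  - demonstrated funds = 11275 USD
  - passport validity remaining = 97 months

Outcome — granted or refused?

Refused

Atomic conditions:
  has a sponsor letter: no → false
  invitation letter provided: no → false
  intended stay > 84 days: 630 > 84 is true
  stated purpose = business: family == business is false
  NOT return ticket booked: yes → false
  interview score ≥ 1: 1 ≥ 1 is true
  passport validity remaining between 96 months and 99 months: 97 in [96, 99] is true
  NOT has a sponsor letter: no → true
  demonstrated funds ≥ 4132 USD: 11275 ≥ 4132 is true
  home-ties score ≥ 4: 2 ≥ 4 is false
Combine:
[1.1.1] false AND false = false
[1.1.2.1] true OR false = true
[1.1.2] NOT true = false
[1.1.3] false AND true = false
[1.1] false AND false AND false = false
[1] NOT false = true
[2.1.2.1] true AND true = true
[2.1.2] NOT true = false
[2.1] true AND false = false
[2.2.2.1] NOT false = true
[2.2.2] NOT true = false
[2.2] false AND false = false
[2] false OR false = false
[root] true → false = false
Overall: false → refused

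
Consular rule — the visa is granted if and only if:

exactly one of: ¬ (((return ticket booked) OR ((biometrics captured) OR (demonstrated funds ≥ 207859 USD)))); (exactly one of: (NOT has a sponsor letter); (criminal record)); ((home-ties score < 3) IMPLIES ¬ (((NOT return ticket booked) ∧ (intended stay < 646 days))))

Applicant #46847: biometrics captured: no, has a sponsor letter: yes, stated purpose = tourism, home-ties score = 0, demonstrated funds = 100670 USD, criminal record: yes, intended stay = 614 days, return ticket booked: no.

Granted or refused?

Atomic conditions:
  return ticket booked: no → false
  biometrics captured: no → false
  demonstrated funds ≥ 207859 USD: 100670 ≥ 207859 is false
  NOT has a sponsor letter: yes → false
  criminal record: yes → true
  home-ties score < 3: 0 < 3 is true
  NOT return ticket booked: no → true
  intended stay < 646 days: 614 < 646 is true
Combine:
[1.1.2] false OR false = false
[1.1] false OR false = false
[1] NOT false = true
[2] exactly-one(false, true) = true
[3.2.1] true AND true = true
[3.2] NOT true = false
[3] true → false = false
[root] exactly-one(true, true, false) = false
Overall: false → refused

Refused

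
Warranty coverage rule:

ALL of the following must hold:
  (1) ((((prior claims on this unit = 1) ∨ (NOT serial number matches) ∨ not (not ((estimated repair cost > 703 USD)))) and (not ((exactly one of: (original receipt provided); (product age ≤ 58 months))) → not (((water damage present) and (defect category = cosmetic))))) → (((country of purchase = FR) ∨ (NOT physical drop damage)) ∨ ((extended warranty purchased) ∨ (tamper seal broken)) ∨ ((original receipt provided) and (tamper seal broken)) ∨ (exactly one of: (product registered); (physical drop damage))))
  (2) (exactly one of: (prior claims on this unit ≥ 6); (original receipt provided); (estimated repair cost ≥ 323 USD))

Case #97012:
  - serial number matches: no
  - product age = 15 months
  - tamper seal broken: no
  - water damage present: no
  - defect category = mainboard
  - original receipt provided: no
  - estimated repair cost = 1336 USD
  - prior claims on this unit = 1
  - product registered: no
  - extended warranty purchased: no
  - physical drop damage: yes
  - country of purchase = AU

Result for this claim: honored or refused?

Honored

Atomic conditions:
  prior claims on this unit = 1: 1 == 1 is true
  NOT serial number matches: no → true
  estimated repair cost > 703 USD: 1336 > 703 is true
  original receipt provided: no → false
  product age ≤ 58 months: 15 ≤ 58 is true
  water damage present: no → false
  defect category = cosmetic: mainboard == cosmetic is false
  country of purchase = FR: AU == FR is false
  NOT physical drop damage: yes → false
  extended warranty purchased: no → false
  tamper seal broken: no → false
  product registered: no → false
  physical drop damage: yes → true
  prior claims on this unit ≥ 6: 1 ≥ 6 is false
  estimated repair cost ≥ 323 USD: 1336 ≥ 323 is true
Combine:
[1.1.1.3.1] NOT true = false
[1.1.1.3] NOT false = true
[1.1.1] true OR true OR true = true
[1.1.2.1.1] exactly-one(false, true) = true
[1.1.2.1] NOT true = false
[1.1.2.2.1] false AND false = false
[1.1.2.2] NOT false = true
[1.1.2] false → true (antecedent false ⇒ implication holds) = true
[1.1] true AND true = true
[1.2.1] false OR false = false
[1.2.2] false OR false = false
[1.2.3] false AND false = false
[1.2.4] exactly-one(false, true) = true
[1.2] false OR false OR false OR true = true
[1] true → true = true
[2] exactly-one(false, false, true) = true
[root] true AND true = true
Overall: true → honored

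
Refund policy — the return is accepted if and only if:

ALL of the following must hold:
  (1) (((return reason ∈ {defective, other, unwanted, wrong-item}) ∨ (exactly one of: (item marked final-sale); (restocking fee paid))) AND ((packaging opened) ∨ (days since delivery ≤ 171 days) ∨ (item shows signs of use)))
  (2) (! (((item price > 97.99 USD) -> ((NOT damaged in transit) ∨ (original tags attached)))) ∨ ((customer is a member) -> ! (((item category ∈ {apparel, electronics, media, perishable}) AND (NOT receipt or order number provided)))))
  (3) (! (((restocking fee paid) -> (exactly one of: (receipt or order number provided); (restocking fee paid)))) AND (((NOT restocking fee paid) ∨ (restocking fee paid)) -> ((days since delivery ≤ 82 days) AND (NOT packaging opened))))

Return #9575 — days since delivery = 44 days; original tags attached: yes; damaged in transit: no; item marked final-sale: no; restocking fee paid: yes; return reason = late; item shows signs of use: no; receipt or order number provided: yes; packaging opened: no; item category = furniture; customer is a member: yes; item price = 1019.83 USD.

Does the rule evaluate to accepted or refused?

Accepted

Atomic conditions:
  return reason ∈ {defective, other, unwanted, wrong-item}: late is not in the set → false
  item marked final-sale: no → false
  restocking fee paid: yes → true
  packaging opened: no → false
  days since delivery ≤ 171 days: 44 ≤ 171 is true
  item shows signs of use: no → false
  item price > 97.99 USD: 1019.83 > 97.99 is true
  NOT damaged in transit: no → true
  original tags attached: yes → true
  customer is a member: yes → true
  item category ∈ {apparel, electronics, media, perishable}: furniture is not in the set → false
  NOT receipt or order number provided: yes → false
  receipt or order number provided: yes → true
  NOT restocking fee paid: yes → false
  days since delivery ≤ 82 days: 44 ≤ 82 is true
  NOT packaging opened: no → true
Combine:
[1.1.2] exactly-one(false, true) = true
[1.1] false OR true = true
[1.2] false OR true OR false = true
[1] true AND true = true
[2.1.1.2] true OR true = true
[2.1.1] true → true = true
[2.1] NOT true = false
[2.2.2.1] false AND false = false
[2.2.2] NOT false = true
[2.2] true → true = true
[2] false OR true = true
[3.1.1.2] exactly-one(true, true) = false
[3.1.1] true → false = false
[3.1] NOT false = true
[3.2.1] false OR true = true
[3.2.2] true AND true = true
[3.2] true → true = true
[3] true AND true = true
[root] true AND true AND true = true
Overall: true → accepted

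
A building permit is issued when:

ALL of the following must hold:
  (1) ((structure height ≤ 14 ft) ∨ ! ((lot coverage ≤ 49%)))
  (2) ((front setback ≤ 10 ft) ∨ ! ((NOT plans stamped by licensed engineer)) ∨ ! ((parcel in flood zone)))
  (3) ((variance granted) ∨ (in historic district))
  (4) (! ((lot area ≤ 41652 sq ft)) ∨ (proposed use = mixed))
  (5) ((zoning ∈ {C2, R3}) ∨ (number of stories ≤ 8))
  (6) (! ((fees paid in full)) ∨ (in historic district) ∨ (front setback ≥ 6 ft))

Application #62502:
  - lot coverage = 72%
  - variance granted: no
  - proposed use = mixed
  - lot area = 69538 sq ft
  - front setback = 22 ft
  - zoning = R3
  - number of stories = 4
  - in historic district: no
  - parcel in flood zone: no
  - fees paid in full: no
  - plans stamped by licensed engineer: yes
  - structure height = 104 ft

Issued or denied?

Denied

Atomic conditions:
  structure height ≤ 14 ft: 104 ≤ 14 is false
  lot coverage ≤ 49%: 72 ≤ 49 is false
  front setback ≤ 10 ft: 22 ≤ 10 is false
  NOT plans stamped by licensed engineer: yes → false
  parcel in flood zone: no → false
  variance granted: no → false
  in historic district: no → false
  lot area ≤ 41652 sq ft: 69538 ≤ 41652 is false
  proposed use = mixed: mixed == mixed is true
  zoning ∈ {C2, R3}: R3 is in the set → true
  number of stories ≤ 8: 4 ≤ 8 is true
  fees paid in full: no → false
  front setback ≥ 6 ft: 22 ≥ 6 is true
Combine:
[1.2] NOT false = true
[1] false OR true = true
[2.2] NOT false = true
[2.3] NOT false = true
[2] false OR true OR true = true
[3] false OR false = false
[4.1] NOT false = true
[4] true OR true = true
[5] true OR true = true
[6.1] NOT false = true
[6] true OR false OR true = true
[root] true AND true AND false AND true AND true AND true = false
Overall: false → denied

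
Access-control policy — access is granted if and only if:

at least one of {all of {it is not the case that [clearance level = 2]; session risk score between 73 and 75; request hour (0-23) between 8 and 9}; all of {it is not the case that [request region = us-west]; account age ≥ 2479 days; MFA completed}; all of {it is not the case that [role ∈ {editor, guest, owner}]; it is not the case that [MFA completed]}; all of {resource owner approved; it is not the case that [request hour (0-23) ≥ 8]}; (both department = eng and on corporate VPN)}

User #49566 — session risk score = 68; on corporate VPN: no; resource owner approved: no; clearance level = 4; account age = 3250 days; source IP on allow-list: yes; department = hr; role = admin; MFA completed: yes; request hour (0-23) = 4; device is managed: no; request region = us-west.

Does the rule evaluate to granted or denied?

Denied

Atomic conditions:
  clearance level = 2: 4 == 2 is false
  session risk score between 73 and 75: 68 in [73, 75] is false
  request hour (0-23) between 8 and 9: 4 in [8, 9] is false
  request region = us-west: us-west == us-west is true
  account age ≥ 2479 days: 3250 ≥ 2479 is true
  MFA completed: yes → true
  role ∈ {editor, guest, owner}: admin is not in the set → false
  resource owner approved: no → false
  request hour (0-23) ≥ 8: 4 ≥ 8 is false
  department = eng: hr == eng is false
  on corporate VPN: no → false
Combine:
[1.1] NOT false = true
[1] true AND false AND false = false
[2.1] NOT true = false
[2] false AND true AND true = false
[3.1] NOT false = true
[3.2] NOT true = false
[3] true AND false = false
[4.2] NOT false = true
[4] false AND true = false
[5] false AND false = false
[root] false OR false OR false OR false OR false = false
Overall: false → denied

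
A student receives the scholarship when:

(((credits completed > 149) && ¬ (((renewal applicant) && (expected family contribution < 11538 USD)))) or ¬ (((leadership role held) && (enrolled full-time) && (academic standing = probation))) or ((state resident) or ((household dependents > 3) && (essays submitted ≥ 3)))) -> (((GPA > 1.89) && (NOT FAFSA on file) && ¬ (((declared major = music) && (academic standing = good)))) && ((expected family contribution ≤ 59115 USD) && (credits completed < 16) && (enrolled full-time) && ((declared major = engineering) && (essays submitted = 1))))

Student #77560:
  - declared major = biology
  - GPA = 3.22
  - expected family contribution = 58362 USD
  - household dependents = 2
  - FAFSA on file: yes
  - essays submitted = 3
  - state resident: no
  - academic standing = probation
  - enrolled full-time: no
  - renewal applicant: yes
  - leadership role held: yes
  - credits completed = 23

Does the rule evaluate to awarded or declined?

Atomic conditions:
  credits completed > 149: 23 > 149 is false
  renewal applicant: yes → true
  expected family contribution < 11538 USD: 58362 < 11538 is false
  leadership role held: yes → true
  enrolled full-time: no → false
  academic standing = probation: probation == probation is true
  state resident: no → false
  household dependents > 3: 2 > 3 is false
  essays submitted ≥ 3: 3 ≥ 3 is true
  GPA > 1.89: 3.22 > 1.89 is true
  NOT FAFSA on file: yes → false
  declared major = music: biology == music is false
  academic standing = good: probation == good is false
  expected family contribution ≤ 59115 USD: 58362 ≤ 59115 is true
  credits completed < 16: 23 < 16 is false
  declared major = engineering: biology == engineering is false
  essays submitted = 1: 3 == 1 is false
Combine:
[1.1.2.1] true AND false = false
[1.1.2] NOT false = true
[1.1] false AND true = false
[1.2.1] true AND false AND true = false
[1.2] NOT false = true
[1.3.2] false AND true = false
[1.3] false OR false = false
[1] false OR true OR false = true
[2.1.3.1] false AND false = false
[2.1.3] NOT false = true
[2.1] true AND false AND true = false
[2.2.4] false AND false = false
[2.2] true AND false AND false AND false = false
[2] false AND false = false
[root] true → false = false
Overall: false → declined

Declined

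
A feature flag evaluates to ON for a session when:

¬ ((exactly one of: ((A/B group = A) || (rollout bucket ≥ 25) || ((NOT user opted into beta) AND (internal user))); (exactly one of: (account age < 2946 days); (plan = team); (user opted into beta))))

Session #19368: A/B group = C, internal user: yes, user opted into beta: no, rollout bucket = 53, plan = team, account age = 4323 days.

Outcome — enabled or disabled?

Atomic conditions:
  A/B group = A: C == A is false
  rollout bucket ≥ 25: 53 ≥ 25 is true
  NOT user opted into beta: no → true
  internal user: yes → true
  account age < 2946 days: 4323 < 2946 is false
  plan = team: team == team is true
  user opted into beta: no → false
Combine:
[1.1.3] true AND true = true
[1.1] false OR true OR true = true
[1.2] exactly-one(false, true, false) = true
[1] exactly-one(true, true) = false
[root] NOT false = true
Overall: true → enabled

Enabled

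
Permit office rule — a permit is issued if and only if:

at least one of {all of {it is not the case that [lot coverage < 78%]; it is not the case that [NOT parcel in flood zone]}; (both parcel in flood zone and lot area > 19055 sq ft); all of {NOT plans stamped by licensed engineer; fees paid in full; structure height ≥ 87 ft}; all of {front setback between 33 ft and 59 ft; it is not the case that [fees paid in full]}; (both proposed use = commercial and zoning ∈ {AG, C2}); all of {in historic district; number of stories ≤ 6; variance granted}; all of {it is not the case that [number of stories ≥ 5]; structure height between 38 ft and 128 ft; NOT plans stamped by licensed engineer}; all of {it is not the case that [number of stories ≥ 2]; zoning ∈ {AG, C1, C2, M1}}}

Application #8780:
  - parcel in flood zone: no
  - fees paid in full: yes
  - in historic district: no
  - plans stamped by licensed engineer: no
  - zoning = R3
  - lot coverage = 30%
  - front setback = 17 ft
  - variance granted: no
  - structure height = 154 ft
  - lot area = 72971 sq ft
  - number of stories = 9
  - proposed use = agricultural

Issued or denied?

Atomic conditions:
  lot coverage < 78%: 30 < 78 is true
  NOT parcel in flood zone: no → true
  parcel in flood zone: no → false
  lot area > 19055 sq ft: 72971 > 19055 is true
  NOT plans stamped by licensed engineer: no → true
  fees paid in full: yes → true
  structure height ≥ 87 ft: 154 ≥ 87 is true
  front setback between 33 ft and 59 ft: 17 in [33, 59] is false
  proposed use = commercial: agricultural == commercial is false
  zoning ∈ {AG, C2}: R3 is not in the set → false
  in historic district: no → false
  number of stories ≤ 6: 9 ≤ 6 is false
  variance granted: no → false
  number of stories ≥ 5: 9 ≥ 5 is true
  structure height between 38 ft and 128 ft: 154 in [38, 128] is false
  number of stories ≥ 2: 9 ≥ 2 is true
  zoning ∈ {AG, C1, C2, M1}: R3 is not in the set → false
Combine:
[1.1] NOT true = false
[1.2] NOT true = false
[1] false AND false = false
[2] false AND true = false
[3] true AND true AND true = true
[4.2] NOT true = false
[4] false AND false = false
[5] false AND false = false
[6] false AND false AND false = false
[7.1] NOT true = false
[7] false AND false AND true = false
[8.1] NOT true = false
[8] false AND false = false
[root] false OR false OR true OR false OR false OR false OR false OR false = true
Overall: true → issued

Issued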